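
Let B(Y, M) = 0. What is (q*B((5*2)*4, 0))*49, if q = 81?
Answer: 0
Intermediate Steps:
(q*B((5*2)*4, 0))*49 = (81*0)*49 = 0*49 = 0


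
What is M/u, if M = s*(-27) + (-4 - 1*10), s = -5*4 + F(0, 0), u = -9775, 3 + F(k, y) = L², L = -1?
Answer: -116/1955 ≈ -0.059335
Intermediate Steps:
F(k, y) = -2 (F(k, y) = -3 + (-1)² = -3 + 1 = -2)
s = -22 (s = -5*4 - 2 = -20 - 2 = -22)
M = 580 (M = -22*(-27) + (-4 - 1*10) = 594 + (-4 - 10) = 594 - 14 = 580)
M/u = 580/(-9775) = 580*(-1/9775) = -116/1955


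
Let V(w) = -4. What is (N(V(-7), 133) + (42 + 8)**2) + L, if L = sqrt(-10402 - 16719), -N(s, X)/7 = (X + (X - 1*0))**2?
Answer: -492792 + I*sqrt(27121) ≈ -4.9279e+5 + 164.68*I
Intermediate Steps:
N(s, X) = -28*X**2 (N(s, X) = -7*(X + (X - 1*0))**2 = -7*(X + (X + 0))**2 = -7*(X + X)**2 = -7*4*X**2 = -28*X**2)
L = I*sqrt(27121) (L = sqrt(-27121) = I*sqrt(27121) ≈ 164.68*I)
(N(V(-7), 133) + (42 + 8)**2) + L = (-28*133**2 + (42 + 8)**2) + I*sqrt(27121) = (-28*17689 + 50**2) + I*sqrt(27121) = (-495292 + 2500) + I*sqrt(27121) = -492792 + I*sqrt(27121)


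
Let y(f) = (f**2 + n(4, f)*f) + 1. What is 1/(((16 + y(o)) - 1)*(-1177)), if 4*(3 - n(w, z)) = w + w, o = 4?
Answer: -1/42372 ≈ -2.3600e-5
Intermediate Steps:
n(w, z) = 3 - w/2 (n(w, z) = 3 - (w + w)/4 = 3 - w/2)
y(f) = 1 + f + f**2 (y(f) = (f**2 + (3 - 1/2*4)*f) + 1 = (f**2 + (3 - 2)*f) + 1 = (f**2 + 1*f) + 1 = (f**2 + f) + 1 = (f + f**2) + 1 = 1 + f + f**2)
1/(((16 + y(o)) - 1)*(-1177)) = 1/(((16 + (1 + 4 + 4**2)) - 1)*(-1177)) = 1/(((16 + (1 + 4 + 16)) - 1)*(-1177)) = 1/(((16 + 21) - 1)*(-1177)) = 1/((37 - 1)*(-1177)) = 1/(36*(-1177)) = 1/(-42372) = -1/42372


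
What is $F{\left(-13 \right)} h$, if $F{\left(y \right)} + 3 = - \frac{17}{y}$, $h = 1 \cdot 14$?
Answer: $- \frac{308}{13} \approx -23.692$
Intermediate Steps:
$h = 14$
$F{\left(y \right)} = -3 - \frac{17}{y}$
$F{\left(-13 \right)} h = \left(-3 - \frac{17}{-13}\right) 14 = \left(-3 - - \frac{17}{13}\right) 14 = \left(-3 + \frac{17}{13}\right) 14 = \left(- \frac{22}{13}\right) 14 = - \frac{308}{13}$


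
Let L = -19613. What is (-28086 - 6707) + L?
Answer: -54406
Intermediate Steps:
(-28086 - 6707) + L = (-28086 - 6707) - 19613 = -34793 - 19613 = -54406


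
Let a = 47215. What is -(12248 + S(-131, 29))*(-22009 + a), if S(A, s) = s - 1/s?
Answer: -8974142592/29 ≈ -3.0945e+8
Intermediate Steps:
-(12248 + S(-131, 29))*(-22009 + a) = -(12248 + (29 - 1/29))*(-22009 + 47215) = -(12248 + (29 - 1*1/29))*25206 = -(12248 + (29 - 1/29))*25206 = -(12248 + 840/29)*25206 = -356032*25206/29 = -1*8974142592/29 = -8974142592/29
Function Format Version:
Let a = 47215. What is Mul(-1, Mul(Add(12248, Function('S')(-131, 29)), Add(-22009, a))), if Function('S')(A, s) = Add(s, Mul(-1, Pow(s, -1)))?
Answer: Rational(-8974142592, 29) ≈ -3.0945e+8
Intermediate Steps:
Mul(-1, Mul(Add(12248, Function('S')(-131, 29)), Add(-22009, a))) = Mul(-1, Mul(Add(12248, Add(29, Mul(-1, Pow(29, -1)))), Add(-22009, 47215))) = Mul(-1, Mul(Add(12248, Add(29, Mul(-1, Rational(1, 29)))), 25206)) = Mul(-1, Mul(Add(12248, Add(29, Rational(-1, 29))), 25206)) = Mul(-1, Mul(Add(12248, Rational(840, 29)), 25206)) = Mul(-1, Mul(Rational(356032, 29), 25206)) = Mul(-1, Rational(8974142592, 29)) = Rational(-8974142592, 29)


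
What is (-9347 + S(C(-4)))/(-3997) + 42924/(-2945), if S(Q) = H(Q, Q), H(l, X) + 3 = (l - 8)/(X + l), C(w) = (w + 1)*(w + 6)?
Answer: -864209483/70626990 ≈ -12.236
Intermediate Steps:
C(w) = (1 + w)*(6 + w)
H(l, X) = -3 + (-8 + l)/(X + l) (H(l, X) = -3 + (l - 8)/(X + l) = -3 + (-8 + l)/(X + l))
S(Q) = (-8 - 5*Q)/(2*Q) (S(Q) = (-8 - 3*Q - 2*Q)/(Q + Q) = (-8 - 5*Q)/((2*Q)) = (1/(2*Q))*(-8 - 5*Q) = (-8 - 5*Q)/(2*Q))
(-9347 + S(C(-4)))/(-3997) + 42924/(-2945) = (-9347 + (-5/2 - 4/(6 + (-4)**2 + 7*(-4))))/(-3997) + 42924/(-2945) = (-9347 + (-5/2 - 4/(6 + 16 - 28)))*(-1/3997) + 42924*(-1/2945) = (-9347 + (-5/2 - 4/(-6)))*(-1/3997) - 42924/2945 = (-9347 + (-5/2 - 4*(-1/6)))*(-1/3997) - 42924/2945 = (-9347 + (-5/2 + 2/3))*(-1/3997) - 42924/2945 = (-9347 - 11/6)*(-1/3997) - 42924/2945 = -56093/6*(-1/3997) - 42924/2945 = 56093/23982 - 42924/2945 = -864209483/70626990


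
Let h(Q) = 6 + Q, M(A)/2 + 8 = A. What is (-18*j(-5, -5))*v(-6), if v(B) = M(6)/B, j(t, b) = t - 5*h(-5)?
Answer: 120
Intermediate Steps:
M(A) = -16 + 2*A
j(t, b) = -5 + t (j(t, b) = t - 5*(6 - 5) = t - 5*1 = t - 5 = -5 + t)
v(B) = -4/B (v(B) = (-16 + 2*6)/B = (-16 + 12)/B = -4/B)
(-18*j(-5, -5))*v(-6) = (-18*(-5 - 5))*(-4/(-6)) = (-18*(-10))*(-4*(-⅙)) = 180*(⅔) = 120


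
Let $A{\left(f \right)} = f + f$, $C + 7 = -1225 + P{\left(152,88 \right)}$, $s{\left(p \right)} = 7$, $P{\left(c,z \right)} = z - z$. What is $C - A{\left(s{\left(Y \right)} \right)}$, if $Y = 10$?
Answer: $-1246$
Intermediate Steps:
$P{\left(c,z \right)} = 0$
$C = -1232$ ($C = -7 + \left(-1225 + 0\right) = -7 - 1225 = -1232$)
$A{\left(f \right)} = 2 f$
$C - A{\left(s{\left(Y \right)} \right)} = -1232 - 2 \cdot 7 = -1232 - 14 = -1246$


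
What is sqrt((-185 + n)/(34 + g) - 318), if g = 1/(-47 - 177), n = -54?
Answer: I*sqrt(18847932190)/7615 ≈ 18.029*I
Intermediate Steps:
g = -1/224 (g = 1/(-224) = -1/224 ≈ -0.0044643)
sqrt((-185 + n)/(34 + g) - 318) = sqrt((-185 - 54)/(34 - 1/224) - 318) = sqrt(-239/7615/224 - 318) = sqrt(-239*224/7615 - 318) = sqrt(-53536/7615 - 318) = sqrt(-2475106/7615) = I*sqrt(18847932190)/7615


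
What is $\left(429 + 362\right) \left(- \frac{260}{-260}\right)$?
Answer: $791$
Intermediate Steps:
$\left(429 + 362\right) \left(- \frac{260}{-260}\right) = 791 \left(\left(-260\right) \left(- \frac{1}{260}\right)\right) = 791 \cdot 1 = 791$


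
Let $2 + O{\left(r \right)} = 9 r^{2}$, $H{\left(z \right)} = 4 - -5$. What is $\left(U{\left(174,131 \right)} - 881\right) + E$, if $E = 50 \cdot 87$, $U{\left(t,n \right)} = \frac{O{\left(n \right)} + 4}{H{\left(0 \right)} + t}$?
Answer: $\frac{789278}{183} \approx 4313.0$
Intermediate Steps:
$H{\left(z \right)} = 9$ ($H{\left(z \right)} = 4 + 5 = 9$)
$O{\left(r \right)} = -2 + 9 r^{2}$
$U{\left(t,n \right)} = \frac{2 + 9 n^{2}}{9 + t}$ ($U{\left(t,n \right)} = \frac{\left(-2 + 9 n^{2}\right) + 4}{9 + t} = \frac{2 + 9 n^{2}}{9 + t}$)
$E = 4350$
$\left(U{\left(174,131 \right)} - 881\right) + E = \left(\frac{2 + 9 \cdot 131^{2}}{9 + 174} - 881\right) + 4350 = \left(\frac{2 + 9 \cdot 17161}{183} - 881\right) + 4350 = \left(\frac{2 + 154449}{183} - 881\right) + 4350 = \left(\frac{1}{183} \cdot 154451 - 881\right) + 4350 = \left(\frac{154451}{183} - 881\right) + 4350 = - \frac{6772}{183} + 4350 = \frac{789278}{183}$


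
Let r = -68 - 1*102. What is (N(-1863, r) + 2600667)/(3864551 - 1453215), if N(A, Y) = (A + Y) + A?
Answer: 2596771/2411336 ≈ 1.0769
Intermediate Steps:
r = -170 (r = -68 - 102 = -170)
N(A, Y) = Y + 2*A
(N(-1863, r) + 2600667)/(3864551 - 1453215) = ((-170 + 2*(-1863)) + 2600667)/(3864551 - 1453215) = ((-170 - 3726) + 2600667)/2411336 = (-3896 + 2600667)*(1/2411336) = 2596771*(1/2411336) = 2596771/2411336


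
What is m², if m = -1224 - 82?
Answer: 1705636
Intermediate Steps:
m = -1306
m² = (-1306)² = 1705636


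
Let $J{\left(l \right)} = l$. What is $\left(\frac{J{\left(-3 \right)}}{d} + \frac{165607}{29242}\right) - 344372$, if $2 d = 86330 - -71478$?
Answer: $- \frac{397280078415347}{1153655384} \approx -3.4437 \cdot 10^{5}$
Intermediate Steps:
$d = 78904$ ($d = \frac{86330 - -71478}{2} = \frac{86330 + 71478}{2} = \frac{1}{2} \cdot 157808 = 78904$)
$\left(\frac{J{\left(-3 \right)}}{d} + \frac{165607}{29242}\right) - 344372 = \left(- \frac{3}{78904} + \frac{165607}{29242}\right) - 344372 = \frac{6533483501}{1153655384} - 344372 = - \frac{397280078415347}{1153655384}$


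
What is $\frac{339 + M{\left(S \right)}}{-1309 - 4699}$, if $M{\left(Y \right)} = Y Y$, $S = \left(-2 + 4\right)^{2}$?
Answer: $- \frac{355}{6008} \approx -0.059088$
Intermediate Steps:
$S = 4$ ($S = 2^{2} = 4$)
$M{\left(Y \right)} = Y^{2}$
$\frac{339 + M{\left(S \right)}}{-1309 - 4699} = \frac{339 + 4^{2}}{-1309 - 4699} = \frac{339 + 16}{-6008} = 355 \left(- \frac{1}{6008}\right) = - \frac{355}{6008}$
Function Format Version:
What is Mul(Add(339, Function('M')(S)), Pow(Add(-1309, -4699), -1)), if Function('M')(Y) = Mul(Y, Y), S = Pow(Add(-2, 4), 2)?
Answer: Rational(-355, 6008) ≈ -0.059088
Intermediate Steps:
S = 4 (S = Pow(2, 2) = 4)
Function('M')(Y) = Pow(Y, 2)
Mul(Add(339, Function('M')(S)), Pow(Add(-1309, -4699), -1)) = Mul(Add(339, Pow(4, 2)), Pow(Add(-1309, -4699), -1)) = Mul(Add(339, 16), Pow(-6008, -1)) = Mul(355, Rational(-1, 6008)) = Rational(-355, 6008)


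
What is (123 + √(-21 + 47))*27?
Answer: 3321 + 27*√26 ≈ 3458.7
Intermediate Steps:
(123 + √(-21 + 47))*27 = (123 + √26)*27 = 3321 + 27*√26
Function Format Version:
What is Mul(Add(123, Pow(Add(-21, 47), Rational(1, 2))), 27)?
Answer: Add(3321, Mul(27, Pow(26, Rational(1, 2)))) ≈ 3458.7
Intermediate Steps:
Mul(Add(123, Pow(Add(-21, 47), Rational(1, 2))), 27) = Mul(Add(123, Pow(26, Rational(1, 2))), 27) = Add(3321, Mul(27, Pow(26, Rational(1, 2))))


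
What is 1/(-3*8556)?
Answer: -1/25668 ≈ -3.8959e-5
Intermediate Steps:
1/(-3*8556) = 1/(-25668) = -1/25668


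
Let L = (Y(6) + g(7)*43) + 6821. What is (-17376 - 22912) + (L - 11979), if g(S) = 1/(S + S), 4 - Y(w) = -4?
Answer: -636089/14 ≈ -45435.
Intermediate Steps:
Y(w) = 8 (Y(w) = 4 - 1*(-4) = 4 + 4 = 8)
g(S) = 1/(2*S)
L = 95649/14 (L = (8 + ((1/2)/7)*43) + 6821 = (8 + ((1/2)*(1/7))*43) + 6821 = (8 + (1/14)*43) + 6821 = (8 + 43/14) + 6821 = 155/14 + 6821 = 95649/14 ≈ 6832.1)
(-17376 - 22912) + (L - 11979) = (-17376 - 22912) + (95649/14 - 11979) = -40288 - 72057/14 = -636089/14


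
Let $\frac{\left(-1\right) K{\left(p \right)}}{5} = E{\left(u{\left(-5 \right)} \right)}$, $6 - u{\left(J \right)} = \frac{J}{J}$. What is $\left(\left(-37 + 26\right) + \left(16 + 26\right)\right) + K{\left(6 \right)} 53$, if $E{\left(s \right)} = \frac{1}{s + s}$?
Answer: $\frac{9}{2} \approx 4.5$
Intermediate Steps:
$u{\left(J \right)} = 5$ ($u{\left(J \right)} = 6 - \frac{J}{J} = 6 - 1 = 5$)
$E{\left(s \right)} = \frac{1}{2 s}$
$K{\left(p \right)} = - \frac{1}{2}$ ($K{\left(p \right)} = - 5 \frac{1}{2 \cdot 5} = - 5 \cdot \frac{1}{2} \cdot \frac{1}{5} = \left(-5\right) \frac{1}{10} = - \frac{1}{2}$)
$\left(\left(-37 + 26\right) + \left(16 + 26\right)\right) + K{\left(6 \right)} 53 = \left(\left(-37 + 26\right) + \left(16 + 26\right)\right) - \frac{53}{2} = \left(-11 + 42\right) - \frac{53}{2} = 31 - \frac{53}{2} = \frac{9}{2}$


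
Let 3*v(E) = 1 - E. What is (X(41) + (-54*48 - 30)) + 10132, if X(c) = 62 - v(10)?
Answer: 7575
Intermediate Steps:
v(E) = ⅓ - E/3 (v(E) = (1 - E)/3 = ⅓ - E/3)
X(c) = 65 (X(c) = 62 - (⅓ - ⅓*10) = 62 - (⅓ - 10/3) = 62 - 1*(-3) = 62 + 3 = 65)
(X(41) + (-54*48 - 30)) + 10132 = (65 + (-54*48 - 30)) + 10132 = (65 + (-2592 - 30)) + 10132 = (65 - 2622) + 10132 = -2557 + 10132 = 7575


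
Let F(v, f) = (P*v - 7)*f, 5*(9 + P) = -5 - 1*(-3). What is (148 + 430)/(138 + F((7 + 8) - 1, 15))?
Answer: -578/1941 ≈ -0.29778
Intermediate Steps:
P = -47/5 (P = -9 + (-5 - 1*(-3))/5 = -9 + (-5 + 3)/5 = -9 + (⅕)*(-2) = -9 - ⅖ = -47/5 ≈ -9.4000)
F(v, f) = f*(-7 - 47*v/5) (F(v, f) = (-47*v/5 - 7)*f = (-7 - 47*v/5)*f = f*(-7 - 47*v/5))
(148 + 430)/(138 + F((7 + 8) - 1, 15)) = (148 + 430)/(138 - ⅕*15*(35 + 47*((7 + 8) - 1))) = 578/(138 - ⅕*15*(35 + 47*(15 - 1))) = 578/(138 - ⅕*15*(35 + 47*14)) = 578/(138 - ⅕*15*(35 + 658)) = 578/(138 - ⅕*15*693) = 578/(138 - 2079) = 578/(-1941) = 578*(-1/1941) = -578/1941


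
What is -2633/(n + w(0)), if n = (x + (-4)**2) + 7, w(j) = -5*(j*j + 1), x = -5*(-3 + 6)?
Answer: -2633/3 ≈ -877.67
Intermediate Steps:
x = -15 (x = -5*3 = -15)
w(j) = -5 - 5*j**2 (w(j) = -5*(j**2 + 1) = -5*(1 + j**2) = -5 - 5*j**2)
n = 8 (n = (-15 + (-4)**2) + 7 = (-15 + 16) + 7 = 1 + 7 = 8)
-2633/(n + w(0)) = -2633/(8 + (-5 - 5*0**2)) = -2633/(8 + (-5 - 5*0)) = -2633/(8 + (-5 + 0)) = -2633/(8 - 5) = -2633/3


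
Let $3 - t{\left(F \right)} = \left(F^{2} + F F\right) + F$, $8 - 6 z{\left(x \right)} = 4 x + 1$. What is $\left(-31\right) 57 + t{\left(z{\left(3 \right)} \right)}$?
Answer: $- \frac{15881}{9} \approx -1764.6$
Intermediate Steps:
$z{\left(x \right)} = \frac{7}{6} - \frac{2 x}{3}$ ($z{\left(x \right)} = \frac{4}{3} - \frac{4 x + 1}{6} = \frac{4}{3} - \frac{1 + 4 x}{6} = \frac{4}{3} - \left(\frac{1}{6} + \frac{2 x}{3}\right) = \frac{7}{6} - \frac{2 x}{3}$)
$t{\left(F \right)} = 3 - F - 2 F^{2}$ ($t{\left(F \right)} = 3 - \left(\left(F^{2} + F F\right) + F\right) = 3 - \left(\left(F^{2} + F^{2}\right) + F\right) = 3 - \left(2 F^{2} + F\right) = 3 - \left(F + 2 F^{2}\right) = 3 - F - 2 F^{2}$)
$\left(-31\right) 57 + t{\left(z{\left(3 \right)} \right)} = \left(-31\right) 57 - \left(- \frac{11}{6} - 2 + 2 \left(\frac{7}{6} - 2\right)^{2}\right) = -1767 - \left(- \frac{23}{6} + 2 \left(\frac{7}{6} - 2\right)^{2}\right) = -1767 - \left(- \frac{23}{6} + \frac{25}{18}\right) = -1767 + \left(3 + \frac{5}{6} - \frac{25}{18}\right) = -1767 + \frac{22}{9} = - \frac{15881}{9}$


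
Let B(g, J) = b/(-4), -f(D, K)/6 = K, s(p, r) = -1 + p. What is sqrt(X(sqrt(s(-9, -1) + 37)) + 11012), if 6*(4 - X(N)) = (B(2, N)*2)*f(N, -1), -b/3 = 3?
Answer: 3*sqrt(4894)/2 ≈ 104.94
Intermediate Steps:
b = -9 (b = -3*3 = -9)
f(D, K) = -6*K
B(g, J) = 9/4 (B(g, J) = -9/(-4) = -9*(-1/4) = 9/4)
X(N) = -1/2 (X(N) = 4 - (9/4)*2*(-6*(-1))/6 = 4 - 3*6/4 = 4 - 1/6*27 = 4 - 9/2 = -1/2)
sqrt(X(sqrt(s(-9, -1) + 37)) + 11012) = sqrt(-1/2 + 11012) = sqrt(22023/2) = 3*sqrt(4894)/2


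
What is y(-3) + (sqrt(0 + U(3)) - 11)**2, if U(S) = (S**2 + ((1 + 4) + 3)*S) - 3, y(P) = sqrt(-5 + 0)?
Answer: (11 - sqrt(30))**2 + I*sqrt(5) ≈ 30.501 + 2.2361*I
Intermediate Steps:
y(P) = I*sqrt(5) (y(P) = sqrt(-5) = I*sqrt(5))
U(S) = -3 + S**2 + 8*S (U(S) = (S**2 + (5 + 3)*S) - 3 = (S**2 + 8*S) - 3 = -3 + S**2 + 8*S)
y(-3) + (sqrt(0 + U(3)) - 11)**2 = I*sqrt(5) + (sqrt(0 + (-3 + 3**2 + 8*3)) - 11)**2 = I*sqrt(5) + (sqrt(0 + (-3 + 9 + 24)) - 11)**2 = I*sqrt(5) + (sqrt(0 + 30) - 11)**2 = I*sqrt(5) + (sqrt(30) - 11)**2 = I*sqrt(5) + (-11 + sqrt(30))**2 = (-11 + sqrt(30))**2 + I*sqrt(5)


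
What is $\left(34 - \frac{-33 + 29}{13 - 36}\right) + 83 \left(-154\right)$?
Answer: $- \frac{293208}{23} \approx -12748.0$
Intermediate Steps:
$\left(34 - \frac{-33 + 29}{13 - 36}\right) + 83 \left(-154\right) = \left(34 - - \frac{4}{-23}\right) - 12782 = \left(34 - \left(-4\right) \left(- \frac{1}{23}\right)\right) - 12782 = \left(34 - \frac{4}{23}\right) - 12782 = \frac{778}{23} - 12782 = - \frac{293208}{23}$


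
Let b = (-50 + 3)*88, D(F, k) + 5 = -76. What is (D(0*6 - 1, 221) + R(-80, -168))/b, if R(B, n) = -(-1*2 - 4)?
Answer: 75/4136 ≈ 0.018133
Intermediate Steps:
D(F, k) = -81 (D(F, k) = -5 - 76 = -81)
b = -4136 (b = -47*88 = -4136)
R(B, n) = 6 (R(B, n) = -(-2 - 4) = -1*(-6) = 6)
(D(0*6 - 1, 221) + R(-80, -168))/b = (-81 + 6)/(-4136) = -75*(-1/4136) = 75/4136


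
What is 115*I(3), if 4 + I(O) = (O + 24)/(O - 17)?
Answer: -9545/14 ≈ -681.79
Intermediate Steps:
I(O) = -4 + (24 + O)/(-17 + O) (I(O) = -4 + (O + 24)/(O - 17) = -4 + (24 + O)/(-17 + O))
115*I(3) = 115*((92 - 3*3)/(-17 + 3)) = 115*((92 - 9)/(-14)) = 115*(-1/14*83) = 115*(-83/14) = -9545/14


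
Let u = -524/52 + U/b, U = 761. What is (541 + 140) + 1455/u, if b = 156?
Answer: 325311/811 ≈ 401.12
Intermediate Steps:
u = -811/156 (u = -524/52 + 761/156 = -524*1/52 + 761*(1/156) = -131/13 + 761/156 = -811/156 ≈ -5.1987)
(541 + 140) + 1455/u = (541 + 140) + 1455/(-811/156) = 681 + 1455*(-156/811) = 681 - 226980/811 = 325311/811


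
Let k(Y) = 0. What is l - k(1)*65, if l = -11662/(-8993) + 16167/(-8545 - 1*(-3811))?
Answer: -1768273/834762 ≈ -2.1183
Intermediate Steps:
l = -1768273/834762 (l = -11662*(-1/8993) + 16167/(-8545 + 3811) = 686/529 + 16167/(-4734) = 686/529 + 16167*(-1/4734) = 686/529 - 5389/1578 = -1768273/834762 ≈ -2.1183)
l - k(1)*65 = -1768273/834762 - 0*65 = -1768273/834762 - 1*0 = -1768273/834762 + 0 = -1768273/834762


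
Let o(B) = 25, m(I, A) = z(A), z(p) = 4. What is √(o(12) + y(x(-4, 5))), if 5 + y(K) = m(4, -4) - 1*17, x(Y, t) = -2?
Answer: √7 ≈ 2.6458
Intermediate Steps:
m(I, A) = 4
y(K) = -18 (y(K) = -5 + (4 - 1*17) = -5 + (4 - 17) = -5 - 13 = -18)
√(o(12) + y(x(-4, 5))) = √(25 - 18) = √7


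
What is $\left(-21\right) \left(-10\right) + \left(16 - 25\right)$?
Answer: $201$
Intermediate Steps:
$\left(-21\right) \left(-10\right) + \left(16 - 25\right) = 210 - 9 = 201$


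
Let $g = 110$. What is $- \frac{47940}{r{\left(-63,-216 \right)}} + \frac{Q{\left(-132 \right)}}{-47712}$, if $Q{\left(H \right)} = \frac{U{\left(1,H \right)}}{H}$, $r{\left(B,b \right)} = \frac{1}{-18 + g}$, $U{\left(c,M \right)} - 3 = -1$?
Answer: $- \frac{13888566236159}{3148992} \approx -4.4105 \cdot 10^{6}$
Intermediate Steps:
$U{\left(c,M \right)} = 2$ ($U{\left(c,M \right)} = 3 - 1 = 2$)
$r{\left(B,b \right)} = \frac{1}{92}$ ($r{\left(B,b \right)} = \frac{1}{-18 + 110} = \frac{1}{92}$)
$Q{\left(H \right)} = \frac{2}{H}$
$- \frac{47940}{r{\left(-63,-216 \right)}} + \frac{Q{\left(-132 \right)}}{-47712} = - 47940 \frac{1}{\frac{1}{92}} + \frac{2 \frac{1}{-132}}{-47712} = \left(-47940\right) 92 + 2 \left(- \frac{1}{132}\right) \left(- \frac{1}{47712}\right) = -4410480 - - \frac{1}{3148992} = -4410480 + \frac{1}{3148992} = - \frac{13888566236159}{3148992}$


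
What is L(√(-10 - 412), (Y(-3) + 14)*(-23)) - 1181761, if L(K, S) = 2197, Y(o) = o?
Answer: -1179564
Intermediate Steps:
L(√(-10 - 412), (Y(-3) + 14)*(-23)) - 1181761 = 2197 - 1181761 = -1179564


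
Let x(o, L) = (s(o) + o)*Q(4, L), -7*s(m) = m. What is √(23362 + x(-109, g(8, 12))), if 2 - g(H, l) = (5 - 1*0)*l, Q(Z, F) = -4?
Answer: 5*√46522/7 ≈ 154.06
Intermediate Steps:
s(m) = -m/7
g(H, l) = 2 - 5*l (g(H, l) = 2 - (5 - 1*0)*l = 2 - (5 + 0)*l = 2 - 5*l)
x(o, L) = -24*o/7 (x(o, L) = (-o/7 + o)*(-4) = (6*o/7)*(-4) = -24*o/7)
√(23362 + x(-109, g(8, 12))) = √(23362 - 24/7*(-109)) = √(23362 + 2616/7) = √(166150/7) = 5*√46522/7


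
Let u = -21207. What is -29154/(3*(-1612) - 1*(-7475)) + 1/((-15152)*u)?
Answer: -9368010036817/847985816496 ≈ -11.047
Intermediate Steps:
-29154/(3*(-1612) - 1*(-7475)) + 1/((-15152)*u) = -29154/(3*(-1612) - 1*(-7475)) + 1/(-15152*(-21207)) = -29154/(-4836 + 7475) - 1/15152*(-1/21207) = -29154/2639 + 1/321328464 = -9368010036817/847985816496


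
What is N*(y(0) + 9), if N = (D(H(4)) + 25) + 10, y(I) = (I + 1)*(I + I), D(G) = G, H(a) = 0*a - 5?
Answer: 270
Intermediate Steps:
H(a) = -5 (H(a) = 0 - 5 = -5)
y(I) = 2*I*(1 + I) (y(I) = (1 + I)*(2*I) = 2*I*(1 + I))
N = 30 (N = (-5 + 25) + 10 = 20 + 10 = 30)
N*(y(0) + 9) = 30*(2*0*(1 + 0) + 9) = 30*(2*0*1 + 9) = 30*(0 + 9) = 30*9 = 270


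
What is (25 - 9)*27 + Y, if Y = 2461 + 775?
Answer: 3668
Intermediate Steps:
Y = 3236
(25 - 9)*27 + Y = (25 - 9)*27 + 3236 = 16*27 + 3236 = 432 + 3236 = 3668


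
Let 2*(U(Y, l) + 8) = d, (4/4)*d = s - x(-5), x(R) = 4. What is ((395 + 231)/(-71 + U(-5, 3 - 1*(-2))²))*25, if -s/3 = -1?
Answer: 12520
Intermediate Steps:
s = 3 (s = -3*(-1) = 3)
d = -1 (d = 3 - 1*4 = 3 - 4 = -1)
U(Y, l) = -17/2 (U(Y, l) = -8 + (½)*(-1) = -8 - ½ = -17/2)
((395 + 231)/(-71 + U(-5, 3 - 1*(-2))²))*25 = ((395 + 231)/(-71 + (-17/2)²))*25 = (626/(-71 + 289/4))*25 = (626/(5/4))*25 = (626*(⅘))*25 = (2504/5)*25 = 12520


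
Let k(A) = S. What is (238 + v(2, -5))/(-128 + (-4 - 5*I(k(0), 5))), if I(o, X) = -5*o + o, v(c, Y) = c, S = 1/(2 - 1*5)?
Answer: -45/26 ≈ -1.7308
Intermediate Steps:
S = -⅓ (S = 1/(2 - 5) = 1/(-3) = -⅓ ≈ -0.33333)
k(A) = -⅓
I(o, X) = -4*o
(238 + v(2, -5))/(-128 + (-4 - 5*I(k(0), 5))) = (238 + 2)/(-128 + (-4 - (-20)*(-1)/3)) = 240/(-128 + (-4 - 5*4/3)) = 240/(-128 + (-4 - 20/3)) = 240/(-128 - 32/3) = 240/(-416/3) = 240*(-3/416) = -45/26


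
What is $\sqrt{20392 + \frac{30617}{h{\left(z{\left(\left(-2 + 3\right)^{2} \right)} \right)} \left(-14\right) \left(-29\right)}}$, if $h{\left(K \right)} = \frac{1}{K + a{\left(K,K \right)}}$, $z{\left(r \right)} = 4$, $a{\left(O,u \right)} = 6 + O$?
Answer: $\frac{\sqrt{18037565}}{29} \approx 146.45$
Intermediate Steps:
$h{\left(K \right)} = \frac{1}{6 + 2 K}$ ($h{\left(K \right)} = \frac{1}{K + \left(6 + K\right)} = \frac{1}{6 + 2 K}$)
$\sqrt{20392 + \frac{30617}{h{\left(z{\left(\left(-2 + 3\right)^{2} \right)} \right)} \left(-14\right) \left(-29\right)}} = \sqrt{20392 + \frac{30617}{\frac{1}{2 \left(3 + 4\right)} \left(-14\right) \left(-29\right)}} = \sqrt{20392 + \frac{30617}{\frac{1}{2 \cdot 7} \left(-14\right) \left(-29\right)}} = \sqrt{20392 + \frac{30617}{\frac{1}{2} \cdot \frac{1}{7} \left(-14\right) \left(-29\right)}} = \sqrt{20392 + \frac{30617}{\frac{1}{14} \left(-14\right) \left(-29\right)}} = \sqrt{20392 + \frac{30617}{\left(-1\right) \left(-29\right)}} = \sqrt{20392 + \frac{30617}{29}} = \sqrt{\frac{621985}{29}} = \frac{\sqrt{18037565}}{29}$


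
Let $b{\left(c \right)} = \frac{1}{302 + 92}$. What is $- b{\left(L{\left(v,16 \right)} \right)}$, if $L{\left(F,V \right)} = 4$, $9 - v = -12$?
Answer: $- \frac{1}{394} \approx -0.0025381$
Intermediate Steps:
$v = 21$ ($v = 9 - -12 = 9 + 12 = 21$)
$b{\left(c \right)} = \frac{1}{394}$
$- b{\left(L{\left(v,16 \right)} \right)} = \left(-1\right) \frac{1}{394} = - \frac{1}{394}$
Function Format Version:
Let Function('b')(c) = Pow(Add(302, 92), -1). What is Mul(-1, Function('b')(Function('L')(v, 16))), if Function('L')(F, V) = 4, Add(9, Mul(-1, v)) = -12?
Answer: Rational(-1, 394) ≈ -0.0025381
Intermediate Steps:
v = 21 (v = Add(9, Mul(-1, -12)) = Add(9, 12) = 21)
Function('b')(c) = Rational(1, 394) (Function('b')(c) = Pow(394, -1) = Rational(1, 394))
Mul(-1, Function('b')(Function('L')(v, 16))) = Mul(-1, Rational(1, 394)) = Rational(-1, 394)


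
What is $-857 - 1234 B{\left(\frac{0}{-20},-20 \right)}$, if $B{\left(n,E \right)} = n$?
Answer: $-857$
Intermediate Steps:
$-857 - 1234 B{\left(\frac{0}{-20},-20 \right)} = -857 - 1234 \frac{0}{-20} = -857 - 1234 \cdot 0 \left(- \frac{1}{20}\right) = -857 - 0 = -857 + 0 = -857$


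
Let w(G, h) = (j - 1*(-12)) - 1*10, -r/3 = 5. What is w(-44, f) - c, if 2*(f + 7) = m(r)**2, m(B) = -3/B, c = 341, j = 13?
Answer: -326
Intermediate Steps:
r = -15 (r = -3*5 = -15)
f = -349/50 (f = -7 + (-3/(-15))**2/2 = -7 + (-3*(-1/15))**2/2 = -7 + (1/5)**2/2 = -7 + (1/2)*(1/25) = -7 + 1/50 = -349/50 ≈ -6.9800)
w(G, h) = 15 (w(G, h) = (13 - 1*(-12)) - 1*10 = (13 + 12) - 10 = 25 - 10 = 15)
w(-44, f) - c = 15 - 1*341 = 15 - 341 = -326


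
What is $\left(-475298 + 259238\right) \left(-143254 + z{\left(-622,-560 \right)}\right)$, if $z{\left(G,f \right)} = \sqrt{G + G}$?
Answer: $30951459240 - 432120 i \sqrt{311} \approx 3.0951 \cdot 10^{10} - 7.6205 \cdot 10^{6} i$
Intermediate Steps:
$z{\left(G,f \right)} = \sqrt{2} \sqrt{G}$ ($z{\left(G,f \right)} = \sqrt{2 G} = \sqrt{2} \sqrt{G}$)
$\left(-475298 + 259238\right) \left(-143254 + z{\left(-622,-560 \right)}\right) = \left(-475298 + 259238\right) \left(-143254 + \sqrt{2} \sqrt{-622}\right) = - 216060 \left(-143254 + \sqrt{2} i \sqrt{622}\right) = - 216060 \left(-143254 + 2 i \sqrt{311}\right) = 30951459240 - 432120 i \sqrt{311}$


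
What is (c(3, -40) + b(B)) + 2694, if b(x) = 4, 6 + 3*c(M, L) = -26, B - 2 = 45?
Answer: 8062/3 ≈ 2687.3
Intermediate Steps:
B = 47 (B = 2 + 45 = 47)
c(M, L) = -32/3 (c(M, L) = -2 + (⅓)*(-26) = -2 - 26/3 = -32/3)
(c(3, -40) + b(B)) + 2694 = (-32/3 + 4) + 2694 = -20/3 + 2694 = 8062/3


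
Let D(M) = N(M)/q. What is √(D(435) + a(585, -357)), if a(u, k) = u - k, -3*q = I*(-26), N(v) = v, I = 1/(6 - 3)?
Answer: √738582/26 ≈ 33.054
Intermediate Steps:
I = ⅓ (I = 1/3 = ⅓ ≈ 0.33333)
q = 26/9 (q = -(-26)/9 = -⅓*(-26/3) = 26/9 ≈ 2.8889)
D(M) = 9*M/26 (D(M) = M/(26/9) = M*(9/26) = 9*M/26)
√(D(435) + a(585, -357)) = √((9/26)*435 + (585 - 1*(-357))) = √(3915/26 + (585 + 357)) = √(3915/26 + 942) = √(28407/26) = √738582/26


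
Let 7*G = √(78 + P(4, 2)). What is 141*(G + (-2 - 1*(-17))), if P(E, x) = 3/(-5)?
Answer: 2115 + 423*√215/35 ≈ 2292.2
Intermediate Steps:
P(E, x) = -⅗ (P(E, x) = 3*(-⅕) = -⅗)
G = 3*√215/35 (G = √(78 - ⅗)/7 = √(387/5)/7 = (3*√215/5)/7 = 3*√215/35 ≈ 1.2568)
141*(G + (-2 - 1*(-17))) = 141*(3*√215/35 + (-2 - 1*(-17))) = 141*(3*√215/35 + (-2 + 17)) = 141*(3*√215/35 + 15) = 141*(15 + 3*√215/35) = 2115 + 423*√215/35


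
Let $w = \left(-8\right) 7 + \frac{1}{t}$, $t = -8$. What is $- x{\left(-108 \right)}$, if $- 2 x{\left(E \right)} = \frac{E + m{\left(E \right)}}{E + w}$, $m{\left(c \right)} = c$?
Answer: $\frac{864}{1313} \approx 0.65804$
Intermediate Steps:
$w = - \frac{449}{8}$ ($w = \left(-8\right) 7 + \frac{1}{-8} = -56 - \frac{1}{8} = - \frac{449}{8} \approx -56.125$)
$x{\left(E \right)} = - \frac{E}{- \frac{449}{8} + E}$ ($x{\left(E \right)} = - \frac{\left(E + E\right) \frac{1}{E - \frac{449}{8}}}{2} = - \frac{2 E \frac{1}{- \frac{449}{8} + E}}{2} = - \frac{E}{- \frac{449}{8} + E}$)
$- x{\left(-108 \right)} = - \frac{8 \left(-108\right)}{449 - -864} = - \frac{8 \left(-108\right)}{449 + 864} = - \frac{8 \left(-108\right)}{1313} = \left(-1\right) \left(- \frac{864}{1313}\right) = \frac{864}{1313}$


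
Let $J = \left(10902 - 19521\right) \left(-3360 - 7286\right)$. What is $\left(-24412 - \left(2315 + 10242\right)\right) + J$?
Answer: $91720905$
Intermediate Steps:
$J = 91757874$ ($J = \left(-8619\right) \left(-10646\right) = 91757874$)
$\left(-24412 - \left(2315 + 10242\right)\right) + J = \left(-24412 - \left(2315 + 10242\right)\right) + 91757874 = \left(-24412 - 12557\right) + 91757874 = -36969 + 91757874 = 91720905$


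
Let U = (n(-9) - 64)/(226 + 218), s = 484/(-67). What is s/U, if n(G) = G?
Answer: 214896/4891 ≈ 43.937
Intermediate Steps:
s = -484/67 (s = 484*(-1/67) = -484/67 ≈ -7.2239)
U = -73/444 (U = (-9 - 64)/(226 + 218) = -73/444 ≈ -0.16441)
s/U = -484/(67*(-73/444)) = -484/67*(-444/73) = 214896/4891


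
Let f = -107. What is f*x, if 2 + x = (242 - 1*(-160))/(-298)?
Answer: 53393/149 ≈ 358.34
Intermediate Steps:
x = -499/149 (x = -2 + (242 - 1*(-160))/(-298) = -2 + (242 + 160)*(-1/298) = -2 + 402*(-1/298) = -2 - 201/149 = -499/149 ≈ -3.3490)
f*x = -107*(-499/149) = 53393/149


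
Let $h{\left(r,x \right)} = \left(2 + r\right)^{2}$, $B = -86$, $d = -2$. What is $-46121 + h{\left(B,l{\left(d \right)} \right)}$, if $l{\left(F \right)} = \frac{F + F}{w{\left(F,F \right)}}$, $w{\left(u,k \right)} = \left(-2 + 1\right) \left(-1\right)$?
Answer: $-39065$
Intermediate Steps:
$w{\left(u,k \right)} = 1$ ($w{\left(u,k \right)} = \left(-1\right) \left(-1\right) = 1$)
$l{\left(F \right)} = 2 F$ ($l{\left(F \right)} = \frac{F + F}{1} = 2 F 1 = 2 F$)
$-46121 + h{\left(B,l{\left(d \right)} \right)} = -46121 + \left(2 - 86\right)^{2} = -46121 + \left(-84\right)^{2} = -46121 + 7056 = -39065$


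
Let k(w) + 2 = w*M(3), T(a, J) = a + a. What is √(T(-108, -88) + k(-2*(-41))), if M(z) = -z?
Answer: 4*I*√29 ≈ 21.541*I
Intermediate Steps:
T(a, J) = 2*a
k(w) = -2 - 3*w (k(w) = -2 + w*(-1*3) = -2 + w*(-3) = -2 - 3*w)
√(T(-108, -88) + k(-2*(-41))) = √(2*(-108) + (-2 - (-6)*(-41))) = √(-216 + (-2 - 3*82)) = √(-216 + (-2 - 246)) = √(-216 - 248) = √(-464) = 4*I*√29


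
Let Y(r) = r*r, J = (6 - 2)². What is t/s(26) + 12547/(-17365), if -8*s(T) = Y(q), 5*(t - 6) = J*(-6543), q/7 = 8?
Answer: 35855881/680708 ≈ 52.674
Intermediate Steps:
q = 56 (q = 7*8 = 56)
J = 16 (J = 4² = 16)
t = -104658/5 (t = 6 + (16*(-6543))/5 = 6 + (⅕)*(-104688) = 6 - 104688/5 = -104658/5 ≈ -20932.)
Y(r) = r²
s(T) = -392 (s(T) = -⅛*56² = -⅛*3136 = -392)
t/s(26) + 12547/(-17365) = -104658/5/(-392) + 12547/(-17365) = -104658/5*(-1/392) + 12547*(-1/17365) = 52329/980 - 12547/17365 = 35855881/680708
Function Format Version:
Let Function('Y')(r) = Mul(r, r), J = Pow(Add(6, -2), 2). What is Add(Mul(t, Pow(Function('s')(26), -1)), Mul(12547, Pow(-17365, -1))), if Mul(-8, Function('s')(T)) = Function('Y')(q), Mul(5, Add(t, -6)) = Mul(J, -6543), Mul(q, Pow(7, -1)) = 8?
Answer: Rational(35855881, 680708) ≈ 52.674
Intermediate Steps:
q = 56 (q = Mul(7, 8) = 56)
J = 16 (J = Pow(4, 2) = 16)
t = Rational(-104658, 5) (t = Add(6, Mul(Rational(1, 5), Mul(16, -6543))) = Add(6, Mul(Rational(1, 5), -104688)) = Add(6, Rational(-104688, 5)) = Rational(-104658, 5) ≈ -20932.)
Function('Y')(r) = Pow(r, 2)
Function('s')(T) = -392 (Function('s')(T) = Mul(Rational(-1, 8), Pow(56, 2)) = Mul(Rational(-1, 8), 3136) = -392)
Add(Mul(t, Pow(Function('s')(26), -1)), Mul(12547, Pow(-17365, -1))) = Add(Mul(Rational(-104658, 5), Pow(-392, -1)), Mul(12547, Pow(-17365, -1))) = Add(Mul(Rational(-104658, 5), Rational(-1, 392)), Mul(12547, Rational(-1, 17365))) = Add(Rational(52329, 980), Rational(-12547, 17365)) = Rational(35855881, 680708)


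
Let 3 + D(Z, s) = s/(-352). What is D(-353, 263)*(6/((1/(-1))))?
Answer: 3957/176 ≈ 22.483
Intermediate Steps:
D(Z, s) = -3 - s/352 (D(Z, s) = -3 + s/(-352) = -3 + s*(-1/352) = -3 - s/352)
D(-353, 263)*(6/((1/(-1)))) = (-3 - 1/352*263)*(6/((1/(-1)))) = (-3 - 263/352)*(6/((1*(-1)))) = -3957/(176*(-1)) = -3957*(-1)/176 = -1319/352*(-6) = 3957/176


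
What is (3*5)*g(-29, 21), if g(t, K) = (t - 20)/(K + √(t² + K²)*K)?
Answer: 5/183 - 5*√1282/183 ≈ -0.95096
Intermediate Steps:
g(t, K) = (-20 + t)/(K + K*√(K² + t²)) (g(t, K) = (-20 + t)/(K + √(K² + t²)*K) = (-20 + t)/(K + K*√(K² + t²)))
(3*5)*g(-29, 21) = (3*5)*((-20 - 29)/(21*(1 + √(21² + (-29)²)))) = 15*((1/21)*(-49)/(1 + √(441 + 841))) = 15*((1/21)*(-49)/(1 + √1282)) = 15*(-7/(3*(1 + √1282))) = -35/(1 + √1282)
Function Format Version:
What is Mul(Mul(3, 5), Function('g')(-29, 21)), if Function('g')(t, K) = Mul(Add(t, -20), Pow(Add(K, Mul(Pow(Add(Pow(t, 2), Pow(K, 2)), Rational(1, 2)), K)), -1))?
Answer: Add(Rational(5, 183), Mul(Rational(-5, 183), Pow(1282, Rational(1, 2)))) ≈ -0.95096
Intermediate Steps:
Function('g')(t, K) = Mul(Pow(Add(K, Mul(K, Pow(Add(Pow(K, 2), Pow(t, 2)), Rational(1, 2)))), -1), Add(-20, t)) (Function('g')(t, K) = Mul(Add(-20, t), Pow(Add(K, Mul(Pow(Add(Pow(K, 2), Pow(t, 2)), Rational(1, 2)), K)), -1)) = Mul(Add(-20, t), Pow(Add(K, Mul(K, Pow(Add(Pow(K, 2), Pow(t, 2)), Rational(1, 2)))), -1)) = Mul(Pow(Add(K, Mul(K, Pow(Add(Pow(K, 2), Pow(t, 2)), Rational(1, 2)))), -1), Add(-20, t)))
Mul(Mul(3, 5), Function('g')(-29, 21)) = Mul(Mul(3, 5), Mul(Pow(21, -1), Pow(Add(1, Pow(Add(Pow(21, 2), Pow(-29, 2)), Rational(1, 2))), -1), Add(-20, -29))) = Mul(15, Mul(Rational(1, 21), Pow(Add(1, Pow(Add(441, 841), Rational(1, 2))), -1), -49)) = Mul(15, Mul(Rational(1, 21), Pow(Add(1, Pow(1282, Rational(1, 2))), -1), -49)) = Mul(15, Mul(Rational(-7, 3), Pow(Add(1, Pow(1282, Rational(1, 2))), -1))) = Mul(-35, Pow(Add(1, Pow(1282, Rational(1, 2))), -1))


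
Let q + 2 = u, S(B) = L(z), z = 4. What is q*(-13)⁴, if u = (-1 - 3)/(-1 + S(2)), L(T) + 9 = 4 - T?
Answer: -228488/5 ≈ -45698.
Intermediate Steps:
L(T) = -5 - T (L(T) = -9 + (4 - T) = -5 - T)
S(B) = -9 (S(B) = -5 - 1*4 = -5 - 4 = -9)
u = ⅖ (u = (-1 - 3)/(-1 - 9) = -4/(-10) = -4*(-⅒) = ⅖ ≈ 0.40000)
q = -8/5 (q = -2 + ⅖ = -8/5 ≈ -1.6000)
q*(-13)⁴ = -8/5*(-13)⁴ = -8/5*28561 = -228488/5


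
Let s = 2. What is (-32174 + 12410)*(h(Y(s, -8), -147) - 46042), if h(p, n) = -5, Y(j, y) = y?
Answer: 910072908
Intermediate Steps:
(-32174 + 12410)*(h(Y(s, -8), -147) - 46042) = (-32174 + 12410)*(-5 - 46042) = -19764*(-46047) = 910072908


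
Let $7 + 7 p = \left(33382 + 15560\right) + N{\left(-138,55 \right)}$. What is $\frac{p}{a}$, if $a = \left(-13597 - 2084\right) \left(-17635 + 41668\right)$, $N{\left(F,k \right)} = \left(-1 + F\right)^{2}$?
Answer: $- \frac{7584}{293114479} \approx -2.5874 \cdot 10^{-5}$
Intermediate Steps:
$a = -376861473$ ($a = \left(-15681\right) 24033 = -376861473$)
$p = \frac{68256}{7}$ ($p = -1 + \frac{\left(33382 + 15560\right) + \left(-1 - 138\right)^{2}}{7} = -1 + \frac{48942 + \left(-139\right)^{2}}{7} = -1 + \frac{48942 + 19321}{7} = -1 + \frac{1}{7} \cdot 68263 = -1 + \frac{68263}{7} = \frac{68256}{7} \approx 9750.9$)
$\frac{p}{a} = \frac{68256}{7 \left(-376861473\right)} = \frac{68256}{7} \left(- \frac{1}{376861473}\right) = - \frac{7584}{293114479}$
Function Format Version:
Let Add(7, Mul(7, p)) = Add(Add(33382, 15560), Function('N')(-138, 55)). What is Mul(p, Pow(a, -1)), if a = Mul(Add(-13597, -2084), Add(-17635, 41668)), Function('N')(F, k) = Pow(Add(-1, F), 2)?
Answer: Rational(-7584, 293114479) ≈ -2.5874e-5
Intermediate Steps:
a = -376861473 (a = Mul(-15681, 24033) = -376861473)
p = Rational(68256, 7) (p = Add(-1, Mul(Rational(1, 7), Add(Add(33382, 15560), Pow(Add(-1, -138), 2)))) = Add(-1, Mul(Rational(1, 7), Add(48942, Pow(-139, 2)))) = Add(-1, Mul(Rational(1, 7), Add(48942, 19321))) = Add(-1, Mul(Rational(1, 7), 68263)) = Add(-1, Rational(68263, 7)) = Rational(68256, 7) ≈ 9750.9)
Mul(p, Pow(a, -1)) = Mul(Rational(68256, 7), Pow(-376861473, -1)) = Mul(Rational(68256, 7), Rational(-1, 376861473)) = Rational(-7584, 293114479)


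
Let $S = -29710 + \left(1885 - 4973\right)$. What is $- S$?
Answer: $32798$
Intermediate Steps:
$S = -32798$ ($S = -29710 - 3088 = -32798$)
$- S = \left(-1\right) \left(-32798\right) = 32798$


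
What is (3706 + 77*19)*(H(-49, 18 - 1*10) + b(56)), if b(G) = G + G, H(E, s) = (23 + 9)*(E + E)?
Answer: -15631056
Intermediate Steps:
H(E, s) = 64*E (H(E, s) = 32*(2*E) = 64*E)
b(G) = 2*G
(3706 + 77*19)*(H(-49, 18 - 1*10) + b(56)) = (3706 + 77*19)*(64*(-49) + 2*56) = (3706 + 1463)*(-3136 + 112) = 5169*(-3024) = -15631056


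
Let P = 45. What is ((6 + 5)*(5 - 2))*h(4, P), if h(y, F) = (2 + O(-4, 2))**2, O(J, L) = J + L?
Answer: 0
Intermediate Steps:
h(y, F) = 0 (h(y, F) = (2 + (-4 + 2))**2 = (2 - 2)**2 = 0**2 = 0)
((6 + 5)*(5 - 2))*h(4, P) = ((6 + 5)*(5 - 2))*0 = (11*3)*0 = 33*0 = 0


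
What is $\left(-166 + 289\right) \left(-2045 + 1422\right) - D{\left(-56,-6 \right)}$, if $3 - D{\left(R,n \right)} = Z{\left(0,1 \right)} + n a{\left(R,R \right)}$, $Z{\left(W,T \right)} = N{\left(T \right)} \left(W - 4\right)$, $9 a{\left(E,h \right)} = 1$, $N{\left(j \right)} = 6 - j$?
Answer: $- \frac{229958}{3} \approx -76653.0$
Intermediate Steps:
$a{\left(E,h \right)} = \frac{1}{9}$ ($a{\left(E,h \right)} = \frac{1}{9} \cdot 1 = \frac{1}{9}$)
$Z{\left(W,T \right)} = \left(-4 + W\right) \left(6 - T\right)$ ($Z{\left(W,T \right)} = \left(6 - T\right) \left(W - 4\right) = \left(6 - T\right) \left(-4 + W\right) = \left(-4 + W\right) \left(6 - T\right)$)
$D{\left(R,n \right)} = 23 - \frac{n}{9}$ ($D{\left(R,n \right)} = 3 - \left(- \left(-6 + 1\right) \left(-4 + 0\right) + n \frac{1}{9}\right) = 3 - \left(\left(-1\right) \left(-5\right) \left(-4\right) + \frac{n}{9}\right) = 3 - \left(-20 + \frac{n}{9}\right) = 23 - \frac{n}{9}$)
$\left(-166 + 289\right) \left(-2045 + 1422\right) - D{\left(-56,-6 \right)} = \left(-166 + 289\right) \left(-2045 + 1422\right) - \left(23 - - \frac{2}{3}\right) = 123 \left(-623\right) - \left(23 + \frac{2}{3}\right) = -76629 - \frac{71}{3} = - \frac{229958}{3}$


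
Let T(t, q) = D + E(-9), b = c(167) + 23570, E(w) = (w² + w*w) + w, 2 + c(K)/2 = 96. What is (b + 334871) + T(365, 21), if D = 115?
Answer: 358897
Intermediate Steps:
c(K) = 188 (c(K) = -4 + 2*96 = -4 + 192 = 188)
E(w) = w + 2*w² (E(w) = (w² + w²) + w = 2*w² + w = w + 2*w²)
b = 23758 (b = 188 + 23570 = 23758)
T(t, q) = 268 (T(t, q) = 115 - 9*(1 + 2*(-9)) = 115 - 9*(1 - 18) = 115 - 9*(-17) = 115 + 153 = 268)
(b + 334871) + T(365, 21) = (23758 + 334871) + 268 = 358629 + 268 = 358897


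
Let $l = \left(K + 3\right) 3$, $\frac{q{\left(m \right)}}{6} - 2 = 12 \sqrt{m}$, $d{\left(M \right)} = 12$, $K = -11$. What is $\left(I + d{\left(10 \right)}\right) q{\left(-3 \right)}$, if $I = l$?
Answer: $-144 - 864 i \sqrt{3} \approx -144.0 - 1496.5 i$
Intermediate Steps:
$q{\left(m \right)} = 12 + 72 \sqrt{m}$ ($q{\left(m \right)} = 12 + 6 \cdot 12 \sqrt{m} = 12 + 72 \sqrt{m}$)
$l = -24$ ($l = \left(-11 + 3\right) 3 = \left(-8\right) 3 = -24$)
$I = -24$
$\left(I + d{\left(10 \right)}\right) q{\left(-3 \right)} = \left(-24 + 12\right) \left(12 + 72 \sqrt{-3}\right) = - 12 \left(12 + 72 i \sqrt{3}\right) = -144 - 864 i \sqrt{3}$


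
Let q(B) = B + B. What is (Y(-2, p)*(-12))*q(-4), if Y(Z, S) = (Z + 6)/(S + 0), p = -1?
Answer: -384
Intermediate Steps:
q(B) = 2*B
Y(Z, S) = (6 + Z)/S
(Y(-2, p)*(-12))*q(-4) = (((6 - 2)/(-1))*(-12))*(2*(-4)) = (-1*4*(-12))*(-8) = -4*(-12)*(-8) = 48*(-8) = -384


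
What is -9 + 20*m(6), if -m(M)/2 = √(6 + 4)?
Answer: -9 - 40*√10 ≈ -135.49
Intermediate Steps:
m(M) = -2*√10 (m(M) = -2*√(6 + 4) = -2*√10)
-9 + 20*m(6) = -9 + 20*(-2*√10) = -9 - 40*√10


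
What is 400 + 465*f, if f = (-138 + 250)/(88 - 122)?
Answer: -19240/17 ≈ -1131.8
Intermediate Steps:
f = -56/17 (f = 112/(-34) = 112*(-1/34) = -56/17 ≈ -3.2941)
400 + 465*f = 400 + 465*(-56/17) = 400 - 26040/17 = -19240/17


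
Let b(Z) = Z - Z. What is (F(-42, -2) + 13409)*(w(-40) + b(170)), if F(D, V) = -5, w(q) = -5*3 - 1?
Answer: -214464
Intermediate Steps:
b(Z) = 0
w(q) = -16 (w(q) = -15 - 1 = -16)
(F(-42, -2) + 13409)*(w(-40) + b(170)) = (-5 + 13409)*(-16 + 0) = 13404*(-16) = -214464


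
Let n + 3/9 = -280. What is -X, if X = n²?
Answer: -707281/9 ≈ -78587.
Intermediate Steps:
n = -841/3 (n = -⅓ - 280 = -841/3 ≈ -280.33)
X = 707281/9 (X = (-841/3)² = 707281/9 ≈ 78587.)
-X = -1*707281/9 = -707281/9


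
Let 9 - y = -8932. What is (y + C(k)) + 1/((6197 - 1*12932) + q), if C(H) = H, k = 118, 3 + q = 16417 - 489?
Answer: 83252211/9190 ≈ 9059.0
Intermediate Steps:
q = 15925 (q = -3 + (16417 - 489) = -3 + 15928 = 15925)
y = 8941 (y = 9 - 1*(-8932) = 9 + 8932 = 8941)
(y + C(k)) + 1/((6197 - 1*12932) + q) = (8941 + 118) + 1/((6197 - 1*12932) + 15925) = 9059 + 1/((6197 - 12932) + 15925) = 9059 + 1/(-6735 + 15925) = 9059 + 1/9190 = 83252211/9190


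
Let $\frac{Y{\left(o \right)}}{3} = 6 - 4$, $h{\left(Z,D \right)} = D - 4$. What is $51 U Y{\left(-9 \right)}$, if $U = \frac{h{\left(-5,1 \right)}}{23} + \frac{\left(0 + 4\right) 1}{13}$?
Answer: $\frac{16218}{299} \approx 54.241$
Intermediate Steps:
$h{\left(Z,D \right)} = -4 + D$ ($h{\left(Z,D \right)} = D - 4 = -4 + D$)
$Y{\left(o \right)} = 6$ ($Y{\left(o \right)} = 3 \left(6 - 4\right) = 3 \cdot 2 = 6$)
$U = \frac{53}{299}$ ($U = \frac{-4 + 1}{23} + \frac{\left(0 + 4\right) 1}{13} = \left(-3\right) \frac{1}{23} + 4 \cdot 1 \cdot \frac{1}{13} = - \frac{3}{23} + 4 \cdot \frac{1}{13} = - \frac{3}{23} + \frac{4}{13} = \frac{53}{299} \approx 0.17726$)
$51 U Y{\left(-9 \right)} = 51 \cdot \frac{53}{299} \cdot 6 = \frac{2703}{299} \cdot 6 = \frac{16218}{299}$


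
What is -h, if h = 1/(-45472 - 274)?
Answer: 1/45746 ≈ 2.1860e-5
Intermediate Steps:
h = -1/45746 (h = 1/(-45746) = -1/45746 ≈ -2.1860e-5)
-h = -1*(-1/45746) = 1/45746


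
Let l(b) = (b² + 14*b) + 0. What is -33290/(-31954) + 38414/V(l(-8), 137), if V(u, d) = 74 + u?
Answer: 23622048/15977 ≈ 1478.5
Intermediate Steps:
l(b) = b² + 14*b
-33290/(-31954) + 38414/V(l(-8), 137) = -33290/(-31954) + 38414/(74 - 8*(14 - 8)) = -33290*(-1/31954) + 38414/(74 - 8*6) = 16645/15977 + 38414/(74 - 48) = 16645/15977 + 38414/26 = 16645/15977 + 38414*(1/26) = 16645/15977 + 19207/13 = 23622048/15977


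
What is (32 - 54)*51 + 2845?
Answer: 1723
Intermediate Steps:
(32 - 54)*51 + 2845 = -22*51 + 2845 = -1122 + 2845 = 1723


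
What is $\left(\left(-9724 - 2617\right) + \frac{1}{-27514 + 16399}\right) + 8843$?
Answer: $- \frac{38880271}{11115} \approx -3498.0$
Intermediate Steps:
$\left(\left(-9724 - 2617\right) + \frac{1}{-27514 + 16399}\right) + 8843 = \left(-12341 + \frac{1}{-11115}\right) + 8843 = \left(-12341 - \frac{1}{11115}\right) + 8843 = - \frac{137170216}{11115} + 8843 = - \frac{38880271}{11115}$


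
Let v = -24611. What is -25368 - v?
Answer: -757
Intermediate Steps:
-25368 - v = -25368 - 1*(-24611) = -25368 + 24611 = -757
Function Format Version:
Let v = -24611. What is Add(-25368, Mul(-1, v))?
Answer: -757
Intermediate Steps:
Add(-25368, Mul(-1, v)) = Add(-25368, Mul(-1, -24611)) = Add(-25368, 24611) = -757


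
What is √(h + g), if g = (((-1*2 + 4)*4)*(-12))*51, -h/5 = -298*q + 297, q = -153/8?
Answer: 3*I*√15501/2 ≈ 186.75*I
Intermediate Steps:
q = -153/8 (q = -153*⅛ = -153/8 ≈ -19.125)
h = -119925/4 (h = -5*(-298*(-153/8) + 297) = -5*(22797/4 + 297) = -5*23985/4 = -119925/4 ≈ -29981.)
g = -4896 (g = (((-2 + 4)*4)*(-12))*51 = ((2*4)*(-12))*51 = (8*(-12))*51 = -96*51 = -4896)
√(h + g) = √(-119925/4 - 4896) = √(-139509/4) = 3*I*√15501/2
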